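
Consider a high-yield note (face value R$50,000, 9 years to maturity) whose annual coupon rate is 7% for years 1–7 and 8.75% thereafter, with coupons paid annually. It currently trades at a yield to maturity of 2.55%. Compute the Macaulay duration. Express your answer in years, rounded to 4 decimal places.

Periodic yield y = 0.0255. Discount each cash flow and weight by its year:
  t   CF        PV=CF/(1+0.0255)^t    t·PV
  1     3,500.00     3,412.9693     3,412.9693
  2     3,500.00     3,328.1027     6,656.2053
  3     3,500.00     3,245.3463     9,736.0390
  4     3,500.00     3,164.6478    12,658.5913
  5     3,500.00     3,085.9559    15,429.7797
  6     3,500.00     3,009.2208    18,055.3248
  7     3,500.00     2,934.3938    20,540.7564
  8     4,375.00     3,576.7842    28,614.2737
  9    54,375.00    43,348.9206   390,140.2852
  Σ                 69,106.3414   505,244.2246
Price P = Σ PV = 69,106.3414.
Macaulay duration = Σ(t·PV) / P = 505,244.2246 / 69,106.3414 = 7.31111 years.

7.3111 years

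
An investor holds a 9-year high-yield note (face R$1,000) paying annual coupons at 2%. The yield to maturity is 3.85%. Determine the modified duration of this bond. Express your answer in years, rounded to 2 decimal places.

7.95 years

Periodic yield y = 0.0385. First find Macaulay duration:
  t   CF        PV=CF/(1+0.0385)^t    t·PV
  1        20.00        19.2585        19.2585
  2        20.00        18.5446        37.0892
  3        20.00        17.8571        53.5712
  4        20.00        17.1951        68.7803
  5        20.00        16.5576        82.7880
  6        20.00        15.9438        95.6626
  7        20.00        15.3527       107.4688
  8        20.00        14.7835       118.2682
  9     1,020.00       726.0084     6,534.0759
  Σ                    861.5013     7,116.9628
P = 861.5013; Macaulay duration = 7,116.9628 / 861.5013 = 8.26112 years.
Modified duration = D_Mac / (1 + y) = 8.26112 / 1.0385 = 7.95485 years.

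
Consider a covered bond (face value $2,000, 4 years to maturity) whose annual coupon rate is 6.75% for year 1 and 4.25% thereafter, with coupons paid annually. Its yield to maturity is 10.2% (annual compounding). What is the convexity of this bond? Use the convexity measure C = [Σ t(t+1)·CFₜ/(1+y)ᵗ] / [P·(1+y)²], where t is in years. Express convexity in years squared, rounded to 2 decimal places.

With y = 0.102:
  t   CF        PV=CF/(1+0.102)^t    t·PV        t(t+1)·PV
  1       135.00       122.5045       122.5045         245.0091
  2        85.00        69.9932       139.9864         419.9591
  3        85.00        63.5147       190.5441         762.1762
  4     2,085.00     1,413.7730     5,655.0920      28,275.4599
  Σ                  1,669.7854     6,108.1269      29,702.6042
P = 1,669.7854.
Convexity = Σ t(t+1)·PV / [P·(1+y)²] = 29,702.6042 / (1,669.7854 × 1.214404) = 14.64774.

14.65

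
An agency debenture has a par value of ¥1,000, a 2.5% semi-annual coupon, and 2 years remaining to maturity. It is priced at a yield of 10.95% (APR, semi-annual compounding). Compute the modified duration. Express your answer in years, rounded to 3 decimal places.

Periodic yield y = 0.05475. First find Macaulay duration:
  t   CF        PV=CF/(1+0.05475)^t    t·PV
  1        12.50        11.8511        11.8511
  2        12.50        11.2360        22.4720
  3        12.50        10.6527        31.9582
  4     1,012.50       818.0821     3,272.3284
  Σ                    851.8220     3,338.6098
P = 851.8220; Macaulay duration = 3,338.6098 / 851.8220 = 3.91937 half-year periods = 1.95969 years.
Modified duration = D_Mac / (1 + y) = 1.95969 / 1.05475 = 1.85796 years.

1.858 years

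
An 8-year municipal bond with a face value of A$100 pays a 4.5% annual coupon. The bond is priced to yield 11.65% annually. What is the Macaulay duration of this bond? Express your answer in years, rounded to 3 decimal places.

6.561 years

Periodic yield y = 0.1165. Discount each cash flow and weight by its year:
  t   CF        PV=CF/(1+0.1165)^t    t·PV
  1         4.50         4.0305         4.0305
  2         4.50         3.6099         7.2198
  3         4.50         3.2332         9.6997
  4         4.50         2.8959        11.5834
  5         4.50         2.5937        12.9685
  6         4.50         2.3231        13.9384
  7         4.50         2.0807        14.5646
  8       104.50        43.2759       346.2075
  Σ                     64.0428       420.2123
Price P = Σ PV = 64.0428.
Macaulay duration = Σ(t·PV) / P = 420.2123 / 64.0428 = 6.56143 years.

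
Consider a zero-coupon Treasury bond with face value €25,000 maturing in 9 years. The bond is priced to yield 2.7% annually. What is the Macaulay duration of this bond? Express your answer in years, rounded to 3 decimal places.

9.000 years

A zero-coupon bond has a single cash flow at maturity, so its Macaulay duration equals its maturity: 9 years.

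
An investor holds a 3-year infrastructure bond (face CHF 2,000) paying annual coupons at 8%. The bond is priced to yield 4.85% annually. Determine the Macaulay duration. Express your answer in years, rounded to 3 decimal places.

Periodic yield y = 0.0485. Discount each cash flow and weight by its year:
  t   CF        PV=CF/(1+0.0485)^t    t·PV
  1       160.00       152.5990       152.5990
  2       160.00       145.5402       291.0805
  3     2,160.00     1,873.9088     5,621.7263
  Σ                  2,172.0480     6,065.4058
Price P = Σ PV = 2,172.0480.
Macaulay duration = Σ(t·PV) / P = 6,065.4058 / 2,172.0480 = 2.79248 years.

2.792 years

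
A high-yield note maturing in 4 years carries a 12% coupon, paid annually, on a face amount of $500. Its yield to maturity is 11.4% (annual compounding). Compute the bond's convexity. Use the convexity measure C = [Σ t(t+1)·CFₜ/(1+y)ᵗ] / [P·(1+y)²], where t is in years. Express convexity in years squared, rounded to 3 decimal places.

With y = 0.114:
  t   CF        PV=CF/(1+0.114)^t    t·PV        t(t+1)·PV
  1        60.00        53.8600        53.8600         107.7199
  2        60.00        48.3483        96.6965         290.0896
  3        60.00        43.4006       130.2018         520.8071
  4       560.00       363.6196     1,454.4783       7,272.3916
  Σ                    509.2284     1,735.2366       8,191.0083
P = 509.2284.
Convexity = Σ t(t+1)·PV / [P·(1+y)²] = 8,191.0083 / (509.2284 × 1.240996) = 12.96147.

12.961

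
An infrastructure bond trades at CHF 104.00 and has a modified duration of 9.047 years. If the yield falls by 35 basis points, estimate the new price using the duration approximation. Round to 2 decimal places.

CHF 107.29

Duration approximation: ΔP/P ≈ -D_mod · Δy = -9.047 × (-0.0035) = +0.0316645.
New price ≈ 104.00 × (1 + 0.0316645) = 107.293108.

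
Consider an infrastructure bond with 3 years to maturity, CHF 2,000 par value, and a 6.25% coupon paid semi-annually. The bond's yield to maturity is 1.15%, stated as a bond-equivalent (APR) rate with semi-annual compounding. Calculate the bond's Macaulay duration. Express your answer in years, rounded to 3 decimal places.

Periodic yield y = 0.00575. Discount each cash flow and weight by its period:
  t   CF        PV=CF/(1+0.00575)^t    t·PV
  1        62.50        62.1427        62.1427
  2        62.50        61.7874       123.5748
  3        62.50        61.4342       184.3025
  4        62.50        61.0829       244.3317
  5        62.50        60.7337       303.6685
  6     2,062.50     1,992.7541    11,956.5246
  Σ                  2,299.9350    12,874.5448
Price P = Σ PV = 2,299.9350.
Macaulay duration = Σ(t·PV) / P = 12,874.5448 / 2,299.9350 = 5.59779 half-year periods.
In years: 5.59779 / 2 = 2.79889 years.

2.799 years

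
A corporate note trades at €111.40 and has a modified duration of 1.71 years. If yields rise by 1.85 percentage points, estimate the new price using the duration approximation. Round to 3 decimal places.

€107.876

Duration approximation: ΔP/P ≈ -D_mod · Δy = -1.71 × (+0.0185) = -0.031635.
New price ≈ 111.40 × (1 - 0.031635) = 107.875861.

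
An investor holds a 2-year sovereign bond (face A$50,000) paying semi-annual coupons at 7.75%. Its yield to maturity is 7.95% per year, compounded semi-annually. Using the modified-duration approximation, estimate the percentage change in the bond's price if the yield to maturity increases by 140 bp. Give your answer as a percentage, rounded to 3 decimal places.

Periodic yield y = 0.03975. Modified duration first:
  t   CF        PV=CF/(1+0.03975)^t    t·PV
  1     1,937.50     1,863.4287     1,863.4287
  2     1,937.50     1,792.1892     3,584.3784
  3     1,937.50     1,723.6732     5,171.0195
  4    51,937.50    44,439.1072   177,756.4287
  Σ                 49,818.3983   188,375.2553
P = 49,818.3983; D_Mac = 3.78124 half-year periods = 1.89062 yrs; D_mod = 1.89062/(1+0.03975) = 1.81834 yrs.
ΔP/P ≈ -D_mod · Δy = -1.81834 × (+0.014) = -0.025457 = -2.5457%.

-2.546%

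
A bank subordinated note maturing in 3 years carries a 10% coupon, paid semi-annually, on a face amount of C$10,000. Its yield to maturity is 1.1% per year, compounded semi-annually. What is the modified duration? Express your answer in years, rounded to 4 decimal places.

2.6918 years

Periodic yield y = 0.0055. First find Macaulay duration:
  t   CF        PV=CF/(1+0.0055)^t    t·PV
  1       500.00       497.2650       497.2650
  2       500.00       494.5450       989.0901
  3       500.00       491.8399     1,475.5198
  4       500.00       489.1496     1,956.5984
  5       500.00       486.4740     2,432.3700
  6    10,500.00    10,160.0735    60,960.4410
  Σ                 12,619.3471    68,311.2843
P = 12,619.3471; Macaulay duration = 68,311.2843 / 12,619.3471 = 5.41322 half-year periods = 2.70661 years.
Modified duration = D_Mac / (1 + y) = 2.70661 / 1.0055 = 2.69180 years.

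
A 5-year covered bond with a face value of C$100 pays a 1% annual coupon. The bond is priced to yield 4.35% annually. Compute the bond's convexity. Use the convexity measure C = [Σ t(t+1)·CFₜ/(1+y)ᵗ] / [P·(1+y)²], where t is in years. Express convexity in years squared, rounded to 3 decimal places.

26.763

With y = 0.0435:
  t   CF        PV=CF/(1+0.0435)^t    t·PV        t(t+1)·PV
  1         1.00         0.9583         0.9583           1.9166
  2         1.00         0.9184         1.8367           5.5102
  3         1.00         0.8801         2.6402          10.5610
  4         1.00         0.8434         3.3736          16.8679
  5       101.00        81.6317       408.1587       2,448.9525
  Σ                     85.2319       416.9676       2,483.8082
P = 85.2319.
Convexity = Σ t(t+1)·PV / [P·(1+y)²] = 2,483.8082 / (85.2319 × 1.088892) = 26.76276.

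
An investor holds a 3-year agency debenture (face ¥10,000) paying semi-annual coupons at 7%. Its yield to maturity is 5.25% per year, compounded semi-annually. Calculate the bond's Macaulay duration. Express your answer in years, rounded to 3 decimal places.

Periodic yield y = 0.02625. Discount each cash flow and weight by its period:
  t   CF        PV=CF/(1+0.02625)^t    t·PV
  1       350.00       341.0475       341.0475
  2       350.00       332.3240       664.6480
  3       350.00       323.8236       971.4709
  4       350.00       315.5407     1,262.1627
  5       350.00       307.4696     1,537.3480
  6    10,350.00     8,859.7472    53,158.4831
  Σ                 10,479.9526    57,935.1602
Price P = Σ PV = 10,479.9526.
Macaulay duration = Σ(t·PV) / P = 57,935.1602 / 10,479.9526 = 5.52819 half-year periods.
In years: 5.52819 / 2 = 2.76409 years.

2.764 years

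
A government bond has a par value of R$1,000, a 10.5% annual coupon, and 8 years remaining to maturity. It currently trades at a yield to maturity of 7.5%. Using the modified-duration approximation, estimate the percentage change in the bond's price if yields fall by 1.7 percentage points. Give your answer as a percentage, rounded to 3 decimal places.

Periodic yield y = 0.075. Modified duration first:
  t   CF        PV=CF/(1+0.075)^t    t·PV
  1       105.00        97.6744        97.6744
  2       105.00        90.8599       181.7198
  3       105.00        84.5209       253.5626
  4       105.00        78.6241       314.4962
  5       105.00        73.1387       365.6933
  6       105.00        68.0360       408.2158
  7       105.00        63.2893       443.0249
  8     1,105.00       619.5760     4,956.6077
  Σ                  1,175.7191     7,020.9947
P = 1,175.7191; D_Mac = 5.97166 yrs; D_mod = 5.97166/(1+0.075) = 5.55503 yrs.
ΔP/P ≈ -D_mod · Δy = -5.55503 × (-0.017) = +0.094436 = +9.4436%.

+9.444%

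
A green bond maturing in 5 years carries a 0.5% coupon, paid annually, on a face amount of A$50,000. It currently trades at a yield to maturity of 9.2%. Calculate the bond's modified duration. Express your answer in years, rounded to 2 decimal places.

Periodic yield y = 0.092. First find Macaulay duration:
  t   CF        PV=CF/(1+0.092)^t    t·PV
  1       250.00       228.9377       228.9377
  2       250.00       209.6499       419.2999
  3       250.00       191.9871       575.9614
  4       250.00       175.8124       703.2495
  5    50,250.00    32,361.0701   161,805.3505
  Σ                 33,167.4573   163,732.7990
P = 33,167.4573; Macaulay duration = 163,732.7990 / 33,167.4573 = 4.93655 years.
Modified duration = D_Mac / (1 + y) = 4.93655 / 1.092 = 4.52065 years.

4.52 years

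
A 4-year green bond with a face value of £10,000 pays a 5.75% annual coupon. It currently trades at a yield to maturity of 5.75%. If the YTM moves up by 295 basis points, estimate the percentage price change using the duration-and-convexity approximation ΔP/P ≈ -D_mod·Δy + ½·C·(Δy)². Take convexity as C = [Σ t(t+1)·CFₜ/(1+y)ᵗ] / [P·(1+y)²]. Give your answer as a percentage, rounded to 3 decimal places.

With y = 0.0575:
  t   CF        PV=CF/(1+0.0575)^t    t·PV        t(t+1)·PV
  1       575.00       543.7352       543.7352       1,087.4704
  2       575.00       514.1704     1,028.3409       3,085.0226
  3       575.00       486.2132     1,458.6395       5,834.5580
  4    10,575.00     8,455.8812    33,823.5247     169,117.6236
  Σ                 10,000.0000    36,854.2403     179,124.6747
P = 10,000.0000; D_Mac = 3.68542 yrs; D_mod = 3.48503 yrs; C = 16.01750.
Duration effect: -3.48503 × (+0.0295) = -0.102809
Convexity effect: 0.5 × 16.01750 × (0.0295)² = +0.0069696
ΔP/P ≈ -0.102809 + 0.0069696 = -0.095839 = -9.5839%.

-9.584%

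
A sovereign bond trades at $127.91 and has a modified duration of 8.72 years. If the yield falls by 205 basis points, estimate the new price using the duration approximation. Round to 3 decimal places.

$150.775

Duration approximation: ΔP/P ≈ -D_mod · Δy = -8.72 × (-0.0205) = +0.178760.
New price ≈ 127.91 × (1 + 0.178760) = 150.7751916.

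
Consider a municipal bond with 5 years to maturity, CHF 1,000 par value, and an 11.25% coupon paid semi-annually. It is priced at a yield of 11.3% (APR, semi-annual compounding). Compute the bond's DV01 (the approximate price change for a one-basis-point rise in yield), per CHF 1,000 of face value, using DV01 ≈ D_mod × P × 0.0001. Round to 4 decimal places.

CHF 0.3737

Periodic yield y = 0.0565.
  t   CF        PV=CF/(1+0.0565)^t    t·PV
  1        56.25        53.2418        53.2418
  2        56.25        50.3945       100.7891
  3        56.25        47.6995       143.0986
  4        56.25        45.1486       180.5945
  5        56.25        42.7341       213.6707
  6        56.25        40.4488       242.6927
  7        56.25        38.2856       267.9995
  8        56.25        36.2382       289.9055
  9        56.25        34.3002       308.7021
  10    1,056.25       609.6375     6,096.3755
  Σ                    998.1291     7,897.0701
P = 998.1291; D_Mac = 7.91187 half-year periods = 3.95594 yrs; D_mod = 3.74438 yrs.
DV01 ≈ 3.74438 × 998.1291 × 0.0001 = 0.373737.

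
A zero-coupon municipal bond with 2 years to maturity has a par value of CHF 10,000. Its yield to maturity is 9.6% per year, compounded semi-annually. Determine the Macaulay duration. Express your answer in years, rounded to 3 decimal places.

2.000 years

A zero-coupon bond has a single cash flow at maturity, so its Macaulay duration equals its maturity: 2 years.
(Equivalently: 4 semi-annual periods ÷ 2 = 2 years.)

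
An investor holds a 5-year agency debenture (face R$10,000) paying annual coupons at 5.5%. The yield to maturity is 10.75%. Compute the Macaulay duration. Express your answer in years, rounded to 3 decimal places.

Periodic yield y = 0.1075. Discount each cash flow and weight by its year:
  t   CF        PV=CF/(1+0.1075)^t    t·PV
  1       550.00       496.6140       496.6140
  2       550.00       448.4099       896.8199
  3       550.00       404.8848     1,214.6544
  4       550.00       365.5845     1,462.3379
  5    10,550.00     6,331.8962    31,659.4809
  Σ                  8,047.3894    35,729.9071
Price P = Σ PV = 8,047.3894.
Macaulay duration = Σ(t·PV) / P = 35,729.9071 / 8,047.3894 = 4.43994 years.

4.440 years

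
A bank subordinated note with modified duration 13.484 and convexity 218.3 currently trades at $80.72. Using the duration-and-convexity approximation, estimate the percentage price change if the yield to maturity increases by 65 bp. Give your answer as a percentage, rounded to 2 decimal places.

Duration effect: -D_mod·Δy = -13.484 × (+0.0065) = -0.087646
Convexity effect: ½·C·(Δy)² = 0.5 × 218.3 × (0.0065)² = +0.0046115875
ΔP/P ≈ -0.087646 + 0.0046115875 = -0.0830344125
= -8.30344125%.

-8.30%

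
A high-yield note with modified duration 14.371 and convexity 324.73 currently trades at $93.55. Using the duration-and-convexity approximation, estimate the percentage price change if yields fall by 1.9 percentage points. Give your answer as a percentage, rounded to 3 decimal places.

+33.166%

Duration effect: -D_mod·Δy = -14.371 × (-0.019) = +0.273049
Convexity effect: ½·C·(Δy)² = 0.5 × 324.73 × (-0.019)² = +0.058613765
ΔP/P ≈ +0.273049 + 0.058613765 = +0.331662765
= +33.1662765%.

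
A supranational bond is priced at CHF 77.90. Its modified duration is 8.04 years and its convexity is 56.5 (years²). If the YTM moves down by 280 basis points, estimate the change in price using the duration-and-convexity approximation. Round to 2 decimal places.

Duration effect: -D_mod·Δy = -8.04 × (-0.028) = +0.225120
Convexity effect: ½·C·(Δy)² = 0.5 × 56.5 × (-0.028)² = +0.0221480
ΔP/P ≈ +0.225120 + 0.0221480 = +0.247268
ΔP ≈ 77.90 × (+0.247268) = +19.2621772.

+CHF 19.26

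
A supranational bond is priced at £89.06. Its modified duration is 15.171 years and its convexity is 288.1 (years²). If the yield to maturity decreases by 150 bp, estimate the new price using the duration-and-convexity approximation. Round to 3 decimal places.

Duration effect: -D_mod·Δy = -15.171 × (-0.015) = +0.227565
Convexity effect: ½·C·(Δy)² = 0.5 × 288.1 × (-0.015)² = +0.03241125
ΔP/P ≈ +0.227565 + 0.03241125 = +0.25997625
New price ≈ 89.06 × (1 + 0.25997625) = 112.213484825.

£112.213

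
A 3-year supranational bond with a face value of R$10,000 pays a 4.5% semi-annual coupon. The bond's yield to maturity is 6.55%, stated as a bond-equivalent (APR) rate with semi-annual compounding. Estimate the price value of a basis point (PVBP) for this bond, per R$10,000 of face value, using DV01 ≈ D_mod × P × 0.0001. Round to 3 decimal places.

R$2.593

Periodic yield y = 0.03275.
  t   CF        PV=CF/(1+0.03275)^t    t·PV
  1       225.00       217.8649       217.8649
  2       225.00       210.9561       421.9122
  3       225.00       204.2664       612.7992
  4       225.00       197.7888       791.1552
  5       225.00       191.5166       957.5832
  6    10,225.00     8,427.3706    50,564.2238
  Σ                  9,449.7635    53,565.5385
P = 9,449.7635; D_Mac = 5.66845 half-year periods = 2.83423 yrs; D_mod = 2.74435 yrs.
DV01 ≈ 2.74435 × 9,449.7635 × 0.0001 = 2.593345.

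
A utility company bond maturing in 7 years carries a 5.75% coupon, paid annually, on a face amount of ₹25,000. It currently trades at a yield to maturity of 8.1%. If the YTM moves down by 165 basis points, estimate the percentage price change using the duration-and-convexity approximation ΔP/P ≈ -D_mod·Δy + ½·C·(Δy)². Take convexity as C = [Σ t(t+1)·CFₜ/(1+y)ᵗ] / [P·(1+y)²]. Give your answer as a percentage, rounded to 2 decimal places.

+9.48%

With y = 0.081:
  t   CF        PV=CF/(1+0.081)^t    t·PV        t(t+1)·PV
  1     1,437.50     1,329.7872     1,329.7872       2,659.5745
  2     1,437.50     1,230.1455     2,460.2909       7,380.8727
  3     1,437.50     1,137.9699     3,413.9097      13,655.6387
  4     1,437.50     1,052.7011     4,210.8044      21,054.0220
  5     1,437.50       973.8216     4,869.1078      29,214.6467
  6     1,437.50       900.8525     5,405.1150      37,835.8051
  7    26,437.50    15,326.4131   107,284.8917     858,279.1335
  Σ                 21,951.6908   128,973.9067     970,079.6932
P = 21,951.6908; D_Mac = 5.87535 yrs; D_mod = 5.43511 yrs; C = 37.81708.
Duration effect: -5.43511 × (-0.0165) = +0.089679
Convexity effect: 0.5 × 37.81708 × (-0.0165)² = +0.0051479
ΔP/P ≈ +0.089679 + 0.0051479 = +0.094827 = +9.4827%.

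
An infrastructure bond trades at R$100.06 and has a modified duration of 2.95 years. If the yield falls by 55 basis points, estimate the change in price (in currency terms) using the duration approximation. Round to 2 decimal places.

+R$1.62

Duration approximation: ΔP/P ≈ -D_mod · Δy = -2.95 × (-0.0055) = +0.016225.
ΔP ≈ 100.06 × (+0.016225) = +1.6234735.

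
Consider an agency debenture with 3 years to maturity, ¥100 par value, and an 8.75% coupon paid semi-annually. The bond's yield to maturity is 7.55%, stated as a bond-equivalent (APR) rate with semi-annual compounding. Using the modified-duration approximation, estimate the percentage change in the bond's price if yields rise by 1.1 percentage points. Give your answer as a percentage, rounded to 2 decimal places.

Periodic yield y = 0.03775. Modified duration first:
  t   CF        PV=CF/(1+0.03775)^t    t·PV
  1        4.375         4.2159         4.2159
  2        4.375         4.0625         8.1250
  3        4.375         3.9147        11.7441
  4        4.375         3.7723        15.0892
  5        4.375         3.6351        18.1754
  6      104.375        83.5680       501.4080
  Σ                    103.1685       558.7577
P = 103.1685; D_Mac = 5.41597 half-year periods = 2.70799 yrs; D_mod = 2.70799/(1+0.03775) = 2.60948 yrs.
ΔP/P ≈ -D_mod · Δy = -2.60948 × (+0.011) = -0.028704 = -2.8704%.

-2.87%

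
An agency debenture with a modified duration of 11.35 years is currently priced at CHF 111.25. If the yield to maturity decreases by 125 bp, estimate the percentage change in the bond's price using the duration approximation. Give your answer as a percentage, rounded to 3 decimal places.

Duration approximation: ΔP/P ≈ -D_mod · Δy = -11.35 × (-0.0125) = +0.141875.
As a percentage: +14.1875%.

+14.188%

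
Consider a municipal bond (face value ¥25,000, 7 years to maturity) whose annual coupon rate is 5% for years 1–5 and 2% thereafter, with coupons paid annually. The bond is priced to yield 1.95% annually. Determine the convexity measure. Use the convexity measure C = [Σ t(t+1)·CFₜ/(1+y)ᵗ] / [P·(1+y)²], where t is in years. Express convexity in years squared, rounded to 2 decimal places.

With y = 0.0195:
  t   CF        PV=CF/(1+0.0195)^t    t·PV        t(t+1)·PV
  1     1,250.00     1,226.0912     1,226.0912       2,452.1824
  2     1,250.00     1,202.6397     2,405.2795       7,215.8385
  3     1,250.00     1,179.6368     3,538.9105      14,155.6419
  4     1,250.00     1,157.0739     4,628.2955      23,141.4777
  5     1,250.00     1,134.9425     5,674.7125      34,048.2752
  6       500.00       445.2938     2,671.7626      18,702.3385
  7    25,500.00    22,275.6082   155,929.2571   1,247,434.0565
  Σ                 28,621.2861   176,074.3090   1,347,149.8108
P = 28,621.2861.
Convexity = Σ t(t+1)·PV / [P·(1+y)²] = 1,347,149.8108 / (28,621.2861 × 1.039380) = 45.28478.

45.28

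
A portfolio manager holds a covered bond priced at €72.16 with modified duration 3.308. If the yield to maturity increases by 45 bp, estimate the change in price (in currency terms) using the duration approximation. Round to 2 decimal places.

-€1.07

Duration approximation: ΔP/P ≈ -D_mod · Δy = -3.308 × (+0.0045) = -0.014886.
ΔP ≈ 72.16 × (-0.014886) = -1.07417376.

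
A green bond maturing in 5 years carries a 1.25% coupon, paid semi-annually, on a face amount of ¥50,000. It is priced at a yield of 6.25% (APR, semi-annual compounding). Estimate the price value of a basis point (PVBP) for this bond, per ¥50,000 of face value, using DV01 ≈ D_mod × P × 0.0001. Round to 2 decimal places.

¥18.49

Periodic yield y = 0.03125.
  t   CF        PV=CF/(1+0.03125)^t    t·PV
  1       312.50       303.0303       303.0303
  2       312.50       293.8476       587.6951
  3       312.50       284.9431       854.8293
  4       312.50       276.3085     1,105.2338
  5       312.50       267.9355     1,339.6774
  6       312.50       259.8162     1,558.8973
  7       312.50       251.9430     1,763.6010
  8       312.50       244.3084     1,954.4669
  9       312.50       236.9051     2,132.1457
  10   50,312.50    36,985.9078   369,859.0775
  Σ                 39,404.9453   381,458.6543
P = 39,404.9453; D_Mac = 9.68048 half-year periods = 4.84024 yrs; D_mod = 4.69356 yrs.
DV01 ≈ 4.69356 × 39,404.9453 × 0.0001 = 18.494965.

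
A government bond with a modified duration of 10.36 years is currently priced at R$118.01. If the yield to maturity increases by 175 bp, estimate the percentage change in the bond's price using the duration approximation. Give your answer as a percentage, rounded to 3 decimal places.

Duration approximation: ΔP/P ≈ -D_mod · Δy = -10.36 × (+0.0175) = -0.181300.
As a percentage: -18.1300%.

-18.130%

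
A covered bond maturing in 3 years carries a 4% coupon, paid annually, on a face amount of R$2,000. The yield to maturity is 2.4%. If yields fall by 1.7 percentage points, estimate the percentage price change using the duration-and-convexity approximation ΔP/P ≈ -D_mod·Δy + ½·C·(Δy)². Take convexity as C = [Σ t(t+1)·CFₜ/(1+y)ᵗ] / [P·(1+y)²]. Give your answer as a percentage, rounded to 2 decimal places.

With y = 0.024:
  t   CF        PV=CF/(1+0.024)^t    t·PV        t(t+1)·PV
  1        80.00        78.1250        78.1250         156.2500
  2        80.00        76.2939       152.5879         457.7637
  3     2,080.00     1,937.1510     5,811.4529      23,245.8115
  Σ                  2,091.5699     6,042.1658      23,859.8251
P = 2,091.5699; D_Mac = 2.88882 yrs; D_mod = 2.82111 yrs; C = 10.87915.
Duration effect: -2.82111 × (-0.017) = +0.047959
Convexity effect: 0.5 × 10.87915 × (-0.017)² = +0.0015720
ΔP/P ≈ +0.047959 + 0.0015720 = +0.049531 = +4.9531%.

+4.95%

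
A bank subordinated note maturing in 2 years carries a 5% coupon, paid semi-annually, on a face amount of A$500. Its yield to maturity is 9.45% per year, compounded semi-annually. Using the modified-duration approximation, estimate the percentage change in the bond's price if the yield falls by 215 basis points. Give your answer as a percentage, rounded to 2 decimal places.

Periodic yield y = 0.04725. Modified duration first:
  t   CF        PV=CF/(1+0.04725)^t    t·PV
  1        12.50        11.9360        11.9360
  2        12.50        11.3975        22.7950
  3        12.50        10.8833        32.6498
  4       512.50       426.0812     1,704.3249
  Σ                    460.2980     1,771.7057
P = 460.2980; D_Mac = 3.84904 half-year periods = 1.92452 yrs; D_mod = 1.92452/(1+0.04725) = 1.83769 yrs.
ΔP/P ≈ -D_mod · Δy = -1.83769 × (-0.0215) = +0.039510 = +3.9510%.

+3.95%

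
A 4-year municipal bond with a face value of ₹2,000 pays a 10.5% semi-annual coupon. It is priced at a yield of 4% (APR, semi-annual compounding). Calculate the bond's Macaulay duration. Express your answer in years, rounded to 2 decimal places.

3.44 years

Periodic yield y = 0.02. Discount each cash flow and weight by its period:
  t   CF        PV=CF/(1+0.02)^t    t·PV
  1       105.00       102.9412       102.9412
  2       105.00       100.9227       201.8454
  3       105.00        98.9438       296.8315
  4       105.00        97.0038       388.0151
  5       105.00        95.1017       475.5087
  6       105.00        93.2370       559.4220
  7       105.00        91.4088       639.8617
  8     2,105.00     1,796.5972    14,372.7779
  Σ                  2,476.1563    17,037.2035
Price P = Σ PV = 2,476.1563.
Macaulay duration = Σ(t·PV) / P = 17,037.2035 / 2,476.1563 = 6.88050 half-year periods.
In years: 6.88050 / 2 = 3.44025 years.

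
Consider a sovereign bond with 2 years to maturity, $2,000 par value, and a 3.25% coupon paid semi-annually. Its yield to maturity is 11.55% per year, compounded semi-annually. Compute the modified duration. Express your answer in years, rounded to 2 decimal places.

1.84 years

Periodic yield y = 0.05775. First find Macaulay duration:
  t   CF        PV=CF/(1+0.05775)^t    t·PV
  1        32.50        30.7256        30.7256
  2        32.50        29.0481        58.0961
  3        32.50        27.4621        82.3864
  4     2,032.50     1,623.6724     6,494.6897
  Σ                  1,710.9082     6,665.8979
P = 1,710.9082; Macaulay duration = 6,665.8979 / 1,710.9082 = 3.89612 half-year periods = 1.94806 years.
Modified duration = D_Mac / (1 + y) = 1.94806 / 1.05775 = 1.84170 years.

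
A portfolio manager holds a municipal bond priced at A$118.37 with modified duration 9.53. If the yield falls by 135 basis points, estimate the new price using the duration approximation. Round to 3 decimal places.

Duration approximation: ΔP/P ≈ -D_mod · Δy = -9.53 × (-0.0135) = +0.128655.
New price ≈ 118.37 × (1 + 0.128655) = 133.59889235.

A$133.599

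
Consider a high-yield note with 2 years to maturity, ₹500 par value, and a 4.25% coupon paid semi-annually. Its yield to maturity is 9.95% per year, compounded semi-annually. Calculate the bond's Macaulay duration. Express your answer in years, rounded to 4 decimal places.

Periodic yield y = 0.04975. Discount each cash flow and weight by its period:
  t   CF        PV=CF/(1+0.04975)^t    t·PV
  1       10.625        10.1215        10.1215
  2       10.625         9.6418        19.2836
  3       10.625         9.1848        27.5545
  4      510.625       420.4928     1,681.9711
  Σ                    449.4408     1,738.9306
Price P = Σ PV = 449.4408.
Macaulay duration = Σ(t·PV) / P = 1,738.9306 / 449.4408 = 3.86910 half-year periods.
In years: 3.86910 / 2 = 1.93455 years.

1.9345 years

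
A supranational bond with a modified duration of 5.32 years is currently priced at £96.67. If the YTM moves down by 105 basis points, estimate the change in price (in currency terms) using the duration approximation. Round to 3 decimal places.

+£5.400

Duration approximation: ΔP/P ≈ -D_mod · Δy = -5.32 × (-0.0105) = +0.055860.
ΔP ≈ 96.67 × (+0.055860) = +5.3999862.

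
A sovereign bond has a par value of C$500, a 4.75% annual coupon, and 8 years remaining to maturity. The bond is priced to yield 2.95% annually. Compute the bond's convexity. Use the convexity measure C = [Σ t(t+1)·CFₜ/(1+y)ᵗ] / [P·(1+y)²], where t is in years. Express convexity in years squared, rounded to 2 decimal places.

55.76

With y = 0.0295:
  t   CF        PV=CF/(1+0.0295)^t    t·PV        t(t+1)·PV
  1        23.75        23.0695        23.0695          46.1389
  2        23.75        22.4084        44.8168         134.4504
  3        23.75        21.7663        65.2989         261.1956
  4        23.75        21.1426        84.5704         422.8518
  5        23.75        20.5368       102.6838         616.1027
  6        23.75        19.9483       119.6897         837.8279
  7        23.75        19.3767       135.6367       1,085.0936
  8       523.75       415.0622     3,320.4979      29,884.4815
  Σ                    563.3107     3,896.2636      33,288.1423
P = 563.3107.
Convexity = Σ t(t+1)·PV / [P·(1+y)²] = 33,288.1423 / (563.3107 × 1.059870) = 55.75565.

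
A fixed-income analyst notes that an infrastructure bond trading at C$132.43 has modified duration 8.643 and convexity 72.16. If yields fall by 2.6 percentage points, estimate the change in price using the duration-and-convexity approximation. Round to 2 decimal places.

Duration effect: -D_mod·Δy = -8.643 × (-0.026) = +0.224718
Convexity effect: ½·C·(Δy)² = 0.5 × 72.16 × (-0.026)² = +0.02439008
ΔP/P ≈ +0.224718 + 0.02439008 = +0.24910808
ΔP ≈ 132.43 × (+0.24910808) = +32.9893830344.

+C$32.99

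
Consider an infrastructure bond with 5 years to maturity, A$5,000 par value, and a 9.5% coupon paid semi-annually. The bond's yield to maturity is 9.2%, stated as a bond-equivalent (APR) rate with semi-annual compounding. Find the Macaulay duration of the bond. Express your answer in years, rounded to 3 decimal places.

Periodic yield y = 0.046. Discount each cash flow and weight by its period:
  t   CF        PV=CF/(1+0.046)^t    t·PV
  1       237.50       227.0554       227.0554
  2       237.50       217.0702       434.1404
  3       237.50       207.5241       622.5723
  4       237.50       198.3978       793.5912
  5       237.50       189.6729       948.3643
  6       237.50       181.3316     1,087.9896
  7       237.50       173.3572     1,213.5002
  8       237.50       165.7334     1,325.8675
  9       237.50       158.4450     1,426.0047
  10    5,237.50     3,340.4670    33,404.6704
  Σ                  5,059.0547    41,483.7562
Price P = Σ PV = 5,059.0547.
Macaulay duration = Σ(t·PV) / P = 41,483.7562 / 5,059.0547 = 8.19990 half-year periods.
In years: 8.19990 / 2 = 4.09995 years.

4.100 years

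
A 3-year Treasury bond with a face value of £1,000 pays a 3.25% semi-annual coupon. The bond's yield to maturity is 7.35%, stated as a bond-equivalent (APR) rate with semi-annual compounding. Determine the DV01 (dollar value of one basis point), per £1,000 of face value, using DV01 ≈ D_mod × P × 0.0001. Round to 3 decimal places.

£0.247

Periodic yield y = 0.03675.
  t   CF        PV=CF/(1+0.03675)^t    t·PV
  1        16.25        15.6740        15.6740
  2        16.25        15.1184        30.2368
  3        16.25        14.5825        43.7474
  4        16.25        14.0656        56.2623
  5        16.25        13.5670        67.8349
  6     1,016.25       818.3824     4,910.2946
  Σ                    891.3898     5,124.0499
P = 891.3898; D_Mac = 5.74838 half-year periods = 2.87419 yrs; D_mod = 2.77231 yrs.
DV01 ≈ 2.77231 × 891.3898 × 0.0001 = 0.247121.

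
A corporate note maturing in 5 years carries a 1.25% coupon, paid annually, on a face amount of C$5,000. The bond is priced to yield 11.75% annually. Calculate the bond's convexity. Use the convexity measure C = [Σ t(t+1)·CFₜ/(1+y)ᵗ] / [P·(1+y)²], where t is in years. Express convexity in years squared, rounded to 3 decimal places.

22.995

With y = 0.1175:
  t   CF        PV=CF/(1+0.1175)^t    t·PV        t(t+1)·PV
  1        62.50        55.9284        55.9284         111.8568
  2        62.50        50.0478       100.0956         300.2868
  3        62.50        44.7855       134.3565         537.4260
  4        62.50        40.0765       160.3060         801.5302
  5     5,062.50     2,904.8745    14,524.3726      87,146.2356
  Σ                  3,095.7127    14,975.0591      88,897.3354
P = 3,095.7127.
Convexity = Σ t(t+1)·PV / [P·(1+y)²] = 88,897.3354 / (3,095.7127 × 1.248806) = 22.99498.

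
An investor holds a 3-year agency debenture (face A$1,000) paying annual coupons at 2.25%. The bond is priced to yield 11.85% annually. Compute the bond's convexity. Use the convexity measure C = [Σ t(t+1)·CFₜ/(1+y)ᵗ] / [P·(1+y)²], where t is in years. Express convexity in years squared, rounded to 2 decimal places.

9.27

With y = 0.1185:
  t   CF        PV=CF/(1+0.1185)^t    t·PV        t(t+1)·PV
  1        22.50        20.1162        20.1162          40.2325
  2        22.50        17.9850        35.9700         107.9100
  3     1,022.50       730.7273     2,192.1820       8,768.7280
  Σ                    768.8286     2,248.2682       8,916.8705
P = 768.8286.
Convexity = Σ t(t+1)·PV / [P·(1+y)²] = 8,916.8705 / (768.8286 × 1.251042) = 9.27067.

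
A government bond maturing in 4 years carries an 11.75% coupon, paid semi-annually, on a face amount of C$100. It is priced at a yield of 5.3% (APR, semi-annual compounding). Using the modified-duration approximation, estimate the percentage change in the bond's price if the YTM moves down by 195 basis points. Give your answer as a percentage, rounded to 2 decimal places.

Periodic yield y = 0.0265. Modified duration first:
  t   CF        PV=CF/(1+0.0265)^t    t·PV
  1        5.875         5.7233         5.7233
  2        5.875         5.5756        11.1512
  3        5.875         5.4316        16.2949
  4        5.875         5.2914        21.1657
  5        5.875         5.1548        25.7741
  6        5.875         5.0217        30.1304
  7        5.875         4.8921        34.2447
  8      105.875        85.8859       687.0871
  Σ                    122.9765       831.5714
P = 122.9765; D_Mac = 6.76203 half-year periods = 3.38102 yrs; D_mod = 3.38102/(1+0.0265) = 3.29373 yrs.
ΔP/P ≈ -D_mod · Δy = -3.29373 × (-0.0195) = +0.064228 = +6.4228%.

+6.42%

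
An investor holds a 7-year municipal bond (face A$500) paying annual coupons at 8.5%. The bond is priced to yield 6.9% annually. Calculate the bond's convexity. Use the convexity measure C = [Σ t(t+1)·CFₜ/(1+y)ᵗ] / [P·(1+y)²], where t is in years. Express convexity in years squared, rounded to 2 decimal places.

With y = 0.069:
  t   CF        PV=CF/(1+0.069)^t    t·PV        t(t+1)·PV
  1        42.50        39.7568        39.7568          79.5136
  2        42.50        37.1906        74.3813         223.1438
  3        42.50        34.7901       104.3703         417.4813
  4        42.50        32.5445       130.1782         650.8908
  5        42.50        30.4439       152.2195         913.3172
  6        42.50        28.4789       170.8732       1,196.1124
  7       542.50       340.0602     2,380.4214      19,043.3712
  Σ                    543.2650     3,052.2007      22,523.8303
P = 543.2650.
Convexity = Σ t(t+1)·PV / [P·(1+y)²] = 22,523.8303 / (543.2650 × 1.142761) = 36.28065.

36.28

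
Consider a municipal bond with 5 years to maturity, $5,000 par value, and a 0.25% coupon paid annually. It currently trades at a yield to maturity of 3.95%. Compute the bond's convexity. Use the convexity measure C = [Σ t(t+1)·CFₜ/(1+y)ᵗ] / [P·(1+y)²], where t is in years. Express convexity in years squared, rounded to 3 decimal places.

With y = 0.0395:
  t   CF        PV=CF/(1+0.0395)^t    t·PV        t(t+1)·PV
  1        12.50        12.0250        12.0250          24.0500
  2        12.50        11.5681        23.1361          69.4084
  3        12.50        11.1285        33.3855         133.5420
  4        12.50        10.7056        42.8225         214.1125
  5     5,012.50     4,129.8276    20,649.1378     123,894.8265
  Σ                  4,175.2548    20,760.5069     124,335.9395
P = 4,175.2548.
Convexity = Σ t(t+1)·PV / [P·(1+y)²] = 124,335.9395 / (4,175.2548 × 1.080560) = 27.55908.

27.559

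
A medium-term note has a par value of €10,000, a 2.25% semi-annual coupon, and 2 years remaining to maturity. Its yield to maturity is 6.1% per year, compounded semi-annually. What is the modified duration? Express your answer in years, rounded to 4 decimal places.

1.9072 years

Periodic yield y = 0.0305. First find Macaulay duration:
  t   CF        PV=CF/(1+0.0305)^t    t·PV
  1       112.50       109.1703       109.1703
  2       112.50       105.9392       211.8783
  3       112.50       102.8036       308.4109
  4    10,112.50     8,967.4002    35,869.6006
  Σ                  9,285.3133    36,499.0602
P = 9,285.3133; Macaulay duration = 36,499.0602 / 9,285.3133 = 3.93084 half-year periods = 1.96542 years.
Modified duration = D_Mac / (1 + y) = 1.96542 / 1.0305 = 1.90725 years.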